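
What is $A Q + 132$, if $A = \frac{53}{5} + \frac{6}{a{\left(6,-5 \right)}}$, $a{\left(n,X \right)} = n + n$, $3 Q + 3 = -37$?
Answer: $-16$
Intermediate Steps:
$Q = - \frac{40}{3}$ ($Q = -1 + \frac{1}{3} \left(-37\right) = -1 - \frac{37}{3} = - \frac{40}{3} \approx -13.333$)
$a{\left(n,X \right)} = 2 n$
$A = \frac{111}{10}$ ($A = \frac{53}{5} + \frac{6}{2 \cdot 6} = 53 \cdot \frac{1}{5} + \frac{6}{12} = \frac{53}{5} + 6 \cdot \frac{1}{12} = \frac{53}{5} + \frac{1}{2} = \frac{111}{10} \approx 11.1$)
$A Q + 132 = \frac{111}{10} \left(- \frac{40}{3}\right) + 132 = -148 + 132 = -16$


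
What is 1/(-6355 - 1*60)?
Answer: -1/6415 ≈ -0.00015588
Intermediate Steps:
1/(-6355 - 1*60) = 1/(-6355 - 60) = 1/(-6415) = -1/6415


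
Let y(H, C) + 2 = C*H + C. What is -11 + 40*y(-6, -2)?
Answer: 309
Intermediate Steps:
y(H, C) = -2 + C + C*H (y(H, C) = -2 + (C*H + C) = -2 + (C + C*H) = -2 + C + C*H)
-11 + 40*y(-6, -2) = -11 + 40*(-2 - 2 - 2*(-6)) = -11 + 40*(-2 - 2 + 12) = -11 + 40*8 = -11 + 320 = 309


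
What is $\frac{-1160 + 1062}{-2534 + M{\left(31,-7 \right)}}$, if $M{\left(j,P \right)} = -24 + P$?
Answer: $\frac{98}{2565} \approx 0.038207$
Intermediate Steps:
$\frac{-1160 + 1062}{-2534 + M{\left(31,-7 \right)}} = \frac{-1160 + 1062}{-2534 - 31} = - \frac{98}{-2534 - 31} = - \frac{98}{-2565} = \left(-98\right) \left(- \frac{1}{2565}\right) = \frac{98}{2565}$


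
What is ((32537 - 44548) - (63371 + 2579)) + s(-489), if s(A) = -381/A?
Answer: -12707516/163 ≈ -77960.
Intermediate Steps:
((32537 - 44548) - (63371 + 2579)) + s(-489) = ((32537 - 44548) - (63371 + 2579)) - 381/(-489) = (-12011 - 1*65950) - 381*(-1/489) = (-12011 - 65950) + 127/163 = -77961 + 127/163 = -12707516/163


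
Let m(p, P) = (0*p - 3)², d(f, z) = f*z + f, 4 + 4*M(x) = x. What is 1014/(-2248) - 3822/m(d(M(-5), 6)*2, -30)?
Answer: -1433497/3372 ≈ -425.12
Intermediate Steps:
M(x) = -1 + x/4
d(f, z) = f + f*z
m(p, P) = 9 (m(p, P) = (0 - 3)² = (-3)² = 9)
1014/(-2248) - 3822/m(d(M(-5), 6)*2, -30) = 1014/(-2248) - 3822/9 = 1014*(-1/2248) - 3822*⅑ = -507/1124 - 1274/3 = -1433497/3372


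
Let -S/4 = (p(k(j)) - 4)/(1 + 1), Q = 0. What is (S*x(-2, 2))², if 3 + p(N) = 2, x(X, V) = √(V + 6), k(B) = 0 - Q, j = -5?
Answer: 800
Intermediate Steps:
k(B) = 0 (k(B) = 0 - 1*0 = 0 + 0 = 0)
x(X, V) = √(6 + V)
p(N) = -1 (p(N) = -3 + 2 = -1)
S = 10 (S = -4*(-1 - 4)/(1 + 1) = -(-20)/2 = -4*(-5/2) = 10)
(S*x(-2, 2))² = (10*√(6 + 2))² = (10*√8)² = (10*(2*√2))² = (20*√2)² = 800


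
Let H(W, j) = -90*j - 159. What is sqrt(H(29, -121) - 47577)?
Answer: 3*I*sqrt(4094) ≈ 191.95*I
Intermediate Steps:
H(W, j) = -159 - 90*j
sqrt(H(29, -121) - 47577) = sqrt((-159 - 90*(-121)) - 47577) = sqrt((-159 + 10890) - 47577) = sqrt(10731 - 47577) = sqrt(-36846) = 3*I*sqrt(4094)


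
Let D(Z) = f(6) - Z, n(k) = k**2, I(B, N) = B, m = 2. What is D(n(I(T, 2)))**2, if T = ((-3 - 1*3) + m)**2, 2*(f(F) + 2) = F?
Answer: 65025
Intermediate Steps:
f(F) = -2 + F/2
T = 16 (T = ((-3 - 1*3) + 2)**2 = ((-3 - 3) + 2)**2 = (-6 + 2)**2 = (-4)**2 = 16)
D(Z) = 1 - Z (D(Z) = (-2 + (1/2)*6) - Z = (-2 + 3) - Z = 1 - Z)
D(n(I(T, 2)))**2 = (1 - 1*16**2)**2 = (1 - 1*256)**2 = (1 - 256)**2 = (-255)**2 = 65025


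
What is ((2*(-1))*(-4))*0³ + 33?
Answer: 33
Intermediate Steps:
((2*(-1))*(-4))*0³ + 33 = -2*(-4)*0 + 33 = 8*0 + 33 = 0 + 33 = 33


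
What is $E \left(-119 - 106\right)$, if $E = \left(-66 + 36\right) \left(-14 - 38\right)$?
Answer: $-351000$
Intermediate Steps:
$E = 1560$ ($E = \left(-30\right) \left(-52\right) = 1560$)
$E \left(-119 - 106\right) = 1560 \left(-119 - 106\right) = 1560 \left(-225\right) = -351000$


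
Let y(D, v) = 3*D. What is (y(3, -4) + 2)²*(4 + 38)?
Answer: 5082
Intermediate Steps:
(y(3, -4) + 2)²*(4 + 38) = (3*3 + 2)²*(4 + 38) = (9 + 2)²*42 = 11²*42 = 121*42 = 5082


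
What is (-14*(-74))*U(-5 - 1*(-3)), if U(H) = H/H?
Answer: 1036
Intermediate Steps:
U(H) = 1
(-14*(-74))*U(-5 - 1*(-3)) = -14*(-74)*1 = 1036*1 = 1036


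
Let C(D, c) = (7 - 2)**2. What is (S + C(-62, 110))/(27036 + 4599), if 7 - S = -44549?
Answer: 44581/31635 ≈ 1.4092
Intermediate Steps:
S = 44556 (S = 7 - 1*(-44549) = 7 + 44549 = 44556)
C(D, c) = 25 (C(D, c) = 5**2 = 25)
(S + C(-62, 110))/(27036 + 4599) = (44556 + 25)/(27036 + 4599) = 44581/31635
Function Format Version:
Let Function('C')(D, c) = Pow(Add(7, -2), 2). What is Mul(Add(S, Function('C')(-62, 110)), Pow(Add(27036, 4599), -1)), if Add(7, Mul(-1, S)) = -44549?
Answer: Rational(44581, 31635) ≈ 1.4092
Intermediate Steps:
S = 44556 (S = Add(7, Mul(-1, -44549)) = Add(7, 44549) = 44556)
Function('C')(D, c) = 25 (Function('C')(D, c) = Pow(5, 2) = 25)
Mul(Add(S, Function('C')(-62, 110)), Pow(Add(27036, 4599), -1)) = Mul(Add(44556, 25), Pow(Add(27036, 4599), -1)) = Mul(44581, Pow(31635, -1)) = Mul(44581, Rational(1, 31635)) = Rational(44581, 31635)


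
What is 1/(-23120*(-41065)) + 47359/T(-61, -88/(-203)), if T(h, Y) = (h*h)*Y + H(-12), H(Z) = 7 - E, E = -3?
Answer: 4563817010262539/156406962649200 ≈ 29.179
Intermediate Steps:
H(Z) = 10 (H(Z) = 7 - 1*(-3) = 7 + 3 = 10)
T(h, Y) = 10 + Y*h² (T(h, Y) = (h*h)*Y + 10 = h²*Y + 10 = Y*h² + 10 = 10 + Y*h²)
1/(-23120*(-41065)) + 47359/T(-61, -88/(-203)) = 1/(-23120*(-41065)) + 47359/(10 - 88/(-203)*(-61)²) = -1/23120*(-1/41065) + 47359/(10 - 88*(-1/203)*3721) = 1/949422800 + 47359/(10 + (88/203)*3721) = 1/949422800 + 47359/(10 + 327448/203) = 1/949422800 + 47359/(329478/203) = 1/949422800 + 47359*(203/329478) = 1/949422800 + 9613877/329478 = 4563817010262539/156406962649200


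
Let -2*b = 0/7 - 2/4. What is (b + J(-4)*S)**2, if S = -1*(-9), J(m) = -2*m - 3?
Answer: 32761/16 ≈ 2047.6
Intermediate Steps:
J(m) = -3 - 2*m
S = 9
b = 1/4 (b = -(0/7 - 2/4)/2 = -(0*(1/7) - 2*1/4)/2 = -(0 - 1/2)/2 = -1/2*(-1/2) = 1/4 ≈ 0.25000)
(b + J(-4)*S)**2 = (1/4 + (-3 - 2*(-4))*9)**2 = (1/4 + (-3 + 8)*9)**2 = (1/4 + 5*9)**2 = (1/4 + 45)**2 = (181/4)**2 = 32761/16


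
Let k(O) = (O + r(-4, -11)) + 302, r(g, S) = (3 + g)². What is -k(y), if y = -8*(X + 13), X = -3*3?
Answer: -271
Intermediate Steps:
X = -9
y = -32 (y = -8*(-9 + 13) = -8*4 = -32)
k(O) = 303 + O (k(O) = (O + (3 - 4)²) + 302 = (O + (-1)²) + 302 = (O + 1) + 302 = (1 + O) + 302 = 303 + O)
-k(y) = -(303 - 32) = -1*271 = -271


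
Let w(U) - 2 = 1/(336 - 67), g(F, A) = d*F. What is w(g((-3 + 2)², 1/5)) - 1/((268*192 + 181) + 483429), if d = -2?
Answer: 288400305/143932754 ≈ 2.0037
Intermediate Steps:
g(F, A) = -2*F
w(U) = 539/269 (w(U) = 2 + 1/(336 - 67) = 2 + 1/269 = 539/269)
w(g((-3 + 2)², 1/5)) - 1/((268*192 + 181) + 483429) = 539/269 - 1/((268*192 + 181) + 483429) = 539/269 - 1/((51456 + 181) + 483429) = 539/269 - 1/(51637 + 483429) = 539/269 - 1/535066 = 288400305/143932754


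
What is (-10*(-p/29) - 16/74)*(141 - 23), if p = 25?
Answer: 1064124/1073 ≈ 991.73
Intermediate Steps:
(-10*(-p/29) - 16/74)*(141 - 23) = (-10/((-29/25)) - 16/74)*(141 - 23) = (-10/((-29*1/25)) - 16*1/74)*118 = (-10/(-29/25) - 8/37)*118 = (-10*(-25/29) - 8/37)*118 = (250/29 - 8/37)*118 = (9018/1073)*118 = 1064124/1073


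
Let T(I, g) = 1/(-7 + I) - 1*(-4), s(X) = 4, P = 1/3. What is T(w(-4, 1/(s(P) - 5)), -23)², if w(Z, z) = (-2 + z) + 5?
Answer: 361/25 ≈ 14.440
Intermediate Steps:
P = ⅓ ≈ 0.33333
w(Z, z) = 3 + z
T(I, g) = 4 + 1/(-7 + I) (T(I, g) = 1/(-7 + I) + 4 = 4 + 1/(-7 + I))
T(w(-4, 1/(s(P) - 5)), -23)² = ((-27 + 4*(3 + 1/(4 - 5)))/(-7 + (3 + 1/(4 - 5))))² = ((-27 + 4*(3 + 1/(-1)))/(-7 + (3 + 1/(-1))))² = ((-27 + 4*(3 - 1))/(-7 + (3 - 1)))² = ((-27 + 4*2)/(-7 + 2))² = ((-27 + 8)/(-5))² = (-⅕*(-19))² = (19/5)² = 361/25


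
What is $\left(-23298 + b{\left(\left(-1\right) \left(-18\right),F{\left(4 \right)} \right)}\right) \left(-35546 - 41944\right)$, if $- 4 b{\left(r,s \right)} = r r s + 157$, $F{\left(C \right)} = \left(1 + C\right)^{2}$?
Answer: $\frac{3930641505}{2} \approx 1.9653 \cdot 10^{9}$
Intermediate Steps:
$b{\left(r,s \right)} = - \frac{157}{4} - \frac{s r^{2}}{4}$ ($b{\left(r,s \right)} = - \frac{r r s + 157}{4} = - \frac{r^{2} s + 157}{4} = - \frac{s r^{2} + 157}{4} = - \frac{157 + s r^{2}}{4} = - \frac{157}{4} - \frac{s r^{2}}{4}$)
$\left(-23298 + b{\left(\left(-1\right) \left(-18\right),F{\left(4 \right)} \right)}\right) \left(-35546 - 41944\right) = \left(-23298 - \left(\frac{157}{4} + \frac{\left(1 + 4\right)^{2} \left(\left(-1\right) \left(-18\right)\right)^{2}}{4}\right)\right) \left(-35546 - 41944\right) = \left(-23298 - \left(\frac{157}{4} + \frac{5^{2} \cdot 18^{2}}{4}\right)\right) \left(-77490\right) = \left(-23298 - \left(\frac{157}{4} + \frac{25}{4} \cdot 324\right)\right) \left(-77490\right) = \left(-23298 - \frac{8257}{4}\right) \left(-77490\right) = \left(- \frac{101449}{4}\right) \left(-77490\right) = \frac{3930641505}{2}$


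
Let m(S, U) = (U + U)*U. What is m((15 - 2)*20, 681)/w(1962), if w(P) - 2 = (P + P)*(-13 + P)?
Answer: 463761/3823939 ≈ 0.12128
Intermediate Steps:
w(P) = 2 + 2*P*(-13 + P) (w(P) = 2 + (P + P)*(-13 + P) = 2 + (2*P)*(-13 + P) = 2 + 2*P*(-13 + P))
m(S, U) = 2*U² (m(S, U) = (2*U)*U = 2*U²)
m((15 - 2)*20, 681)/w(1962) = (2*681²)/(2 - 26*1962 + 2*1962²) = (2*463761)/(2 - 51012 + 2*3849444) = 927522/(2 - 51012 + 7698888) = 927522/7647878 = 927522*(1/7647878) = 463761/3823939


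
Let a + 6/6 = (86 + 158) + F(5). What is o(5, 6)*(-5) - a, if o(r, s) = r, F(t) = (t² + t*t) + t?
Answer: -323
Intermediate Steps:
F(t) = t + 2*t² (F(t) = (t² + t²) + t = 2*t² + t = t + 2*t²)
a = 298 (a = -1 + ((86 + 158) + 5*(1 + 2*5)) = -1 + (244 + 5*(1 + 10)) = -1 + (244 + 5*11) = -1 + (244 + 55) = -1 + 299 = 298)
o(5, 6)*(-5) - a = 5*(-5) - 1*298 = -25 - 298 = -323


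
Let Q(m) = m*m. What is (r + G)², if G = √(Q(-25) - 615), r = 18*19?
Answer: (342 + √10)² ≈ 1.1914e+5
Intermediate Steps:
Q(m) = m²
r = 342
G = √10 (G = √((-25)² - 615) = √(625 - 615) = √10 ≈ 3.1623)
(r + G)² = (342 + √10)²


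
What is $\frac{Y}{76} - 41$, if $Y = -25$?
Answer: $- \frac{3141}{76} \approx -41.329$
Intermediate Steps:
$\frac{Y}{76} - 41 = \frac{1}{76} \left(-25\right) - 41 = - \frac{25}{76} - 41 = - \frac{3141}{76}$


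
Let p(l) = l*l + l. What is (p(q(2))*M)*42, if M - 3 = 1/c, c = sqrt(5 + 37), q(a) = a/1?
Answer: 756 + 6*sqrt(42) ≈ 794.88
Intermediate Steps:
q(a) = a (q(a) = a*1 = a)
c = sqrt(42) ≈ 6.4807
M = 3 + sqrt(42)/42 (M = 3 + 1/(sqrt(42)) = 3 + sqrt(42)/42 ≈ 3.1543)
p(l) = l + l**2 (p(l) = l**2 + l = l + l**2)
(p(q(2))*M)*42 = ((2*(1 + 2))*(3 + sqrt(42)/42))*42 = ((2*3)*(3 + sqrt(42)/42))*42 = (6*(3 + sqrt(42)/42))*42 = (18 + sqrt(42)/7)*42 = 756 + 6*sqrt(42)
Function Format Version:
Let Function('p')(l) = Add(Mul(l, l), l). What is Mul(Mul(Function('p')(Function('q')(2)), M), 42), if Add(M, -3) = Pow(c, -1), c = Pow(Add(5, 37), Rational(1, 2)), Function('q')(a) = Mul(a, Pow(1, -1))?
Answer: Add(756, Mul(6, Pow(42, Rational(1, 2)))) ≈ 794.88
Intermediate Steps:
Function('q')(a) = a (Function('q')(a) = Mul(a, 1) = a)
c = Pow(42, Rational(1, 2)) ≈ 6.4807
M = Add(3, Mul(Rational(1, 42), Pow(42, Rational(1, 2)))) (M = Add(3, Pow(Pow(42, Rational(1, 2)), -1)) = Add(3, Mul(Rational(1, 42), Pow(42, Rational(1, 2)))) ≈ 3.1543)
Function('p')(l) = Add(l, Pow(l, 2)) (Function('p')(l) = Add(Pow(l, 2), l) = Add(l, Pow(l, 2)))
Mul(Mul(Function('p')(Function('q')(2)), M), 42) = Mul(Mul(Mul(2, Add(1, 2)), Add(3, Mul(Rational(1, 42), Pow(42, Rational(1, 2))))), 42) = Mul(Mul(Mul(2, 3), Add(3, Mul(Rational(1, 42), Pow(42, Rational(1, 2))))), 42) = Mul(Mul(6, Add(3, Mul(Rational(1, 42), Pow(42, Rational(1, 2))))), 42) = Mul(Add(18, Mul(Rational(1, 7), Pow(42, Rational(1, 2)))), 42) = Add(756, Mul(6, Pow(42, Rational(1, 2))))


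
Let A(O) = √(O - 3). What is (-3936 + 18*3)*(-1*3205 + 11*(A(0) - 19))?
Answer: 13253148 - 42702*I*√3 ≈ 1.3253e+7 - 73962.0*I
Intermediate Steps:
A(O) = √(-3 + O)
(-3936 + 18*3)*(-1*3205 + 11*(A(0) - 19)) = (-3936 + 18*3)*(-1*3205 + 11*(√(-3 + 0) - 19)) = (-3936 + 54)*(-3205 + 11*(√(-3) - 19)) = -3882*(-3205 + 11*(I*√3 - 19)) = -3882*(-3205 + 11*(-19 + I*√3)) = -3882*(-3205 + (-209 + 11*I*√3)) = -3882*(-3414 + 11*I*√3) = 13253148 - 42702*I*√3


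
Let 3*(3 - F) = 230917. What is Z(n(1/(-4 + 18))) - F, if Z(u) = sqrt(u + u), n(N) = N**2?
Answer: 230908/3 + sqrt(2)/14 ≈ 76970.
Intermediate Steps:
F = -230908/3 (F = 3 - 1/3*230917 = 3 - 230917/3 = -230908/3 ≈ -76969.)
Z(u) = sqrt(2)*sqrt(u) (Z(u) = sqrt(2*u) = sqrt(2)*sqrt(u))
Z(n(1/(-4 + 18))) - F = sqrt(2)*sqrt((1/(-4 + 18))**2) - 1*(-230908/3) = sqrt(2)*sqrt((1/14)**2) + 230908/3 = sqrt(2)*sqrt(1/196) + 230908/3 = sqrt(2)*(1/14) + 230908/3 = sqrt(2)/14 + 230908/3 = 230908/3 + sqrt(2)/14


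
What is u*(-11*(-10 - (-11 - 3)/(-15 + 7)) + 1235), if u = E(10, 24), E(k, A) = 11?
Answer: 60027/4 ≈ 15007.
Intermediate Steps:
u = 11
u*(-11*(-10 - (-11 - 3)/(-15 + 7)) + 1235) = 11*(-11*(-10 - (-11 - 3)/(-15 + 7)) + 1235) = 11*(-11*(-10 - (-14)/(-8)) + 1235) = 11*(-11*(-10 - (-14)*(-1)/8) + 1235) = 11*(-11*(-10 - 1*7/4) + 1235) = 11*(-11*(-10 - 7/4) + 1235) = 11*(-11*(-47/4) + 1235) = 11*(517/4 + 1235) = 11*(5457/4) = 60027/4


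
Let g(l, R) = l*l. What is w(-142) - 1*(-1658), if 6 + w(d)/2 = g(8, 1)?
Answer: 1774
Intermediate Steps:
g(l, R) = l²
w(d) = 116 (w(d) = -12 + 2*8² = -12 + 2*64 = -12 + 128 = 116)
w(-142) - 1*(-1658) = 116 - 1*(-1658) = 116 + 1658 = 1774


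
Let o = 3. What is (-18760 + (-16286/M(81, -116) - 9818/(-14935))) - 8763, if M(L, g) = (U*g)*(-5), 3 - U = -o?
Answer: -4933392973/179220 ≈ -27527.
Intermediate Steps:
U = 6 (U = 3 - (-1)*3 = 3 - 1*(-3) = 3 + 3 = 6)
M(L, g) = -30*g (M(L, g) = (6*g)*(-5) = -30*g)
(-18760 + (-16286/M(81, -116) - 9818/(-14935))) - 8763 = (-18760 + (-16286/((-30*(-116))) - 9818/(-14935))) - 8763 = (-18760 + (-16286/3480 - 9818*(-1/14935))) - 8763 = (-18760 + (-16286*1/3480 + 9818/14935)) - 8763 = (-18760 + (-8143/1740 + 9818/14935)) - 8763 = (-18760 - 720913/179220) - 8763 = -3362888113/179220 - 8763 = -4933392973/179220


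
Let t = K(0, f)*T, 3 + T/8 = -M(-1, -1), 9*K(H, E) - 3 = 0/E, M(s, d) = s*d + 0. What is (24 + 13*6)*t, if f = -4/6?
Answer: -1088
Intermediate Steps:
M(s, d) = d*s (M(s, d) = d*s + 0 = d*s)
f = -⅔ (f = -4*⅙ = -⅔ ≈ -0.66667)
K(H, E) = ⅓ (K(H, E) = ⅓ + (0/E)/9 = ⅓ + (⅑)*0 = ⅓ + 0 = ⅓)
T = -32 (T = -24 + 8*(-(-1)*(-1)) = -24 + 8*(-1*1) = -24 + 8*(-1) = -24 - 8 = -32)
t = -32/3 (t = (⅓)*(-32) = -32/3 ≈ -10.667)
(24 + 13*6)*t = (24 + 13*6)*(-32/3) = (24 + 78)*(-32/3) = 102*(-32/3) = -1088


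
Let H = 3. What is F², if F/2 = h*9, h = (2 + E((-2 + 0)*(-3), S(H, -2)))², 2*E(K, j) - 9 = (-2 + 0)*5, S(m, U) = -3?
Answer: 6561/4 ≈ 1640.3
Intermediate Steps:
E(K, j) = -½ (E(K, j) = 9/2 + ((-2 + 0)*5)/2 = 9/2 + (-2*5)/2 = 9/2 + (½)*(-10) = 9/2 - 5 = -½)
h = 9/4 (h = (2 - ½)² = (3/2)² = 9/4 ≈ 2.2500)
F = 81/2 (F = 2*((9/4)*9) = 2*(81/4) = 81/2 ≈ 40.500)
F² = (81/2)² = 6561/4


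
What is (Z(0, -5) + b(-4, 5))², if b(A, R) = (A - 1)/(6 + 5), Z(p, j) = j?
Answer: 3600/121 ≈ 29.752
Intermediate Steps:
b(A, R) = -1/11 + A/11 (b(A, R) = (-1 + A)/11 = (-1 + A)*(1/11) = -1/11 + A/11)
(Z(0, -5) + b(-4, 5))² = (-5 + (-1/11 + (1/11)*(-4)))² = (-5 + (-1/11 - 4/11))² = (-5 - 5/11)² = (-60/11)² = 3600/121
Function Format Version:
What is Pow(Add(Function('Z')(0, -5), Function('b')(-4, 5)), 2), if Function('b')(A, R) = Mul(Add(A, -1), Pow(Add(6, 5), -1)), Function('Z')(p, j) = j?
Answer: Rational(3600, 121) ≈ 29.752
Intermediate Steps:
Function('b')(A, R) = Add(Rational(-1, 11), Mul(Rational(1, 11), A)) (Function('b')(A, R) = Mul(Add(-1, A), Pow(11, -1)) = Mul(Add(-1, A), Rational(1, 11)) = Add(Rational(-1, 11), Mul(Rational(1, 11), A)))
Pow(Add(Function('Z')(0, -5), Function('b')(-4, 5)), 2) = Pow(Add(-5, Add(Rational(-1, 11), Mul(Rational(1, 11), -4))), 2) = Pow(Add(-5, Add(Rational(-1, 11), Rational(-4, 11))), 2) = Pow(Add(-5, Rational(-5, 11)), 2) = Pow(Rational(-60, 11), 2) = Rational(3600, 121)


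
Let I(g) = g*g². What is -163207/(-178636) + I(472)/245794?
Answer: 4311592721/10056724 ≈ 428.73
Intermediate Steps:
I(g) = g³
-163207/(-178636) + I(472)/245794 = -163207/(-178636) + 472³/245794 = -163207*(-1/178636) + 105154048*(1/245794) = 4411/4828 + 891136/2083 = 4311592721/10056724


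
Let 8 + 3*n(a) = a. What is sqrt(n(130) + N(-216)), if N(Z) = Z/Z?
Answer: 5*sqrt(15)/3 ≈ 6.4550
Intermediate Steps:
n(a) = -8/3 + a/3
N(Z) = 1
sqrt(n(130) + N(-216)) = sqrt((-8/3 + (1/3)*130) + 1) = sqrt((-8/3 + 130/3) + 1) = sqrt(122/3 + 1) = sqrt(125/3) = 5*sqrt(15)/3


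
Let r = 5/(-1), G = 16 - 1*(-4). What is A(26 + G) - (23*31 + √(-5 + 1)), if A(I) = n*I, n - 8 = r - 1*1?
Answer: -621 - 2*I ≈ -621.0 - 2.0*I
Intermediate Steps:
G = 20 (G = 16 + 4 = 20)
r = -5 (r = 5*(-1) = -5)
n = 2 (n = 8 + (-5 - 1*1) = 8 + (-5 - 1) = 8 - 6 = 2)
A(I) = 2*I
A(26 + G) - (23*31 + √(-5 + 1)) = 2*(26 + 20) - (23*31 + √(-5 + 1)) = 2*46 - (713 + √(-4)) = 92 - (713 + 2*I) = 92 + (-713 - 2*I) = -621 - 2*I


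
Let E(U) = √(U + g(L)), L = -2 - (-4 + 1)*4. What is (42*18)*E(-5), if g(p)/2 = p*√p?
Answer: 756*√(-5 + 20*√10) ≈ 5769.7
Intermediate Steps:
L = 10 (L = -2 - (-3)*4 = -2 - 1*(-12) = -2 + 12 = 10)
g(p) = 2*p^(3/2) (g(p) = 2*(p*√p) = 2*p^(3/2))
E(U) = √(U + 20*√10) (E(U) = √(U + 2*10^(3/2)) = √(U + 2*(10*√10)) = √(U + 20*√10))
(42*18)*E(-5) = (42*18)*√(-5 + 20*√10) = 756*√(-5 + 20*√10)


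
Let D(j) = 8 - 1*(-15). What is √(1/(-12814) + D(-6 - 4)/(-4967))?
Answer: I*√19074347140082/63647138 ≈ 0.068619*I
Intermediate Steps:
D(j) = 23 (D(j) = 8 + 15 = 23)
√(1/(-12814) + D(-6 - 4)/(-4967)) = √(1/(-12814) + 23/(-4967)) = √(-1/12814 + 23*(-1/4967)) = √(-1/12814 - 23/4967) = √(-299689/63647138) = I*√19074347140082/63647138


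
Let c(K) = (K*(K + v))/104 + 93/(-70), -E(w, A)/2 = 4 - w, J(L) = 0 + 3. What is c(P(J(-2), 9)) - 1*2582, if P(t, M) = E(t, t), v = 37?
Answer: -4702883/1820 ≈ -2584.0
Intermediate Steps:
J(L) = 3
E(w, A) = -8 + 2*w (E(w, A) = -2*(4 - w) = -8 + 2*w)
P(t, M) = -8 + 2*t
c(K) = -93/70 + K*(37 + K)/104 (c(K) = (K*(K + 37))/104 + 93/(-70) = (K*(37 + K))*(1/104) + 93*(-1/70) = K*(37 + K)/104 - 93/70 = -93/70 + K*(37 + K)/104)
c(P(J(-2), 9)) - 1*2582 = (-93/70 + (-8 + 2*3)²/104 + 37*(-8 + 2*3)/104) - 1*2582 = (-93/70 + (-8 + 6)²/104 + 37*(-8 + 6)/104) - 2582 = (-93/70 + (1/104)*(-2)² + (37/104)*(-2)) - 2582 = (-93/70 + (1/104)*4 - 37/52) - 2582 = (-93/70 + 1/26 - 37/52) - 2582 = -3643/1820 - 2582 = -4702883/1820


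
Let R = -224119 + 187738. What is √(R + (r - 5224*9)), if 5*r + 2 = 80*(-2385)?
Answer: I*√3038935/5 ≈ 348.65*I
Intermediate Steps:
r = -190802/5 (r = -⅖ + (80*(-2385))/5 = -⅖ + (⅕)*(-190800) = -⅖ - 38160 = -190802/5 ≈ -38160.)
R = -36381
√(R + (r - 5224*9)) = √(-36381 + (-190802/5 - 5224*9)) = √(-36381 + (-190802/5 - 47016)) = √(-36381 - 425882/5) = √(-607787/5) = I*√3038935/5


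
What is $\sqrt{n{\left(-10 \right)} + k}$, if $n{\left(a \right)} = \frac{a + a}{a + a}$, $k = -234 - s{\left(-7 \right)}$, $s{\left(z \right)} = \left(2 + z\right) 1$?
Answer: $2 i \sqrt{57} \approx 15.1 i$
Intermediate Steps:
$s{\left(z \right)} = 2 + z$
$k = -229$ ($k = -234 - \left(2 - 7\right) = -234 - -5 = -234 + 5 = -229$)
$n{\left(a \right)} = 1$ ($n{\left(a \right)} = \frac{2 a}{2 a} = 2 a \frac{1}{2 a} = 1$)
$\sqrt{n{\left(-10 \right)} + k} = \sqrt{1 - 229} = \sqrt{-228} = 2 i \sqrt{57}$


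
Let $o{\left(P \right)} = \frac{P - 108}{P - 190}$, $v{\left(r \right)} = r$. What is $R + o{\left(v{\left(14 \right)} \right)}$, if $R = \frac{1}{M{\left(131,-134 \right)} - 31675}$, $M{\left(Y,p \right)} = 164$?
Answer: $\frac{1480929}{2772968} \approx 0.53406$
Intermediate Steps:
$o{\left(P \right)} = \frac{-108 + P}{-190 + P}$
$R = - \frac{1}{31511}$ ($R = \frac{1}{164 - 31675} = \frac{1}{-31511} = - \frac{1}{31511} \approx -3.1735 \cdot 10^{-5}$)
$R + o{\left(v{\left(14 \right)} \right)} = - \frac{1}{31511} + \frac{-108 + 14}{-190 + 14} = - \frac{1}{31511} + \frac{1}{-176} \left(-94\right) = - \frac{1}{31511} - - \frac{47}{88} = - \frac{1}{31511} + \frac{47}{88} = \frac{1480929}{2772968}$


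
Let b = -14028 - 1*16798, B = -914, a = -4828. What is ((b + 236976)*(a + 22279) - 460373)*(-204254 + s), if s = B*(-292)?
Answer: 225298461291618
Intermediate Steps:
b = -30826 (b = -14028 - 16798 = -30826)
s = 266888 (s = -914*(-292) = 266888)
((b + 236976)*(a + 22279) - 460373)*(-204254 + s) = ((-30826 + 236976)*(-4828 + 22279) - 460373)*(-204254 + 266888) = (206150*17451 - 460373)*62634 = (3597523650 - 460373)*62634 = 3597063277*62634 = 225298461291618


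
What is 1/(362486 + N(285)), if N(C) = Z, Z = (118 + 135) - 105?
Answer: 1/362634 ≈ 2.7576e-6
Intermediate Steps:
Z = 148 (Z = 253 - 105 = 148)
N(C) = 148
1/(362486 + N(285)) = 1/(362486 + 148) = 1/362634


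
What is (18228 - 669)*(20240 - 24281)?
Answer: -70955919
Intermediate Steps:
(18228 - 669)*(20240 - 24281) = 17559*(-4041) = -70955919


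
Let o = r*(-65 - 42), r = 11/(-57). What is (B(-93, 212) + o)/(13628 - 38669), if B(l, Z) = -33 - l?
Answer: -4597/1427337 ≈ -0.0032207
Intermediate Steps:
r = -11/57 (r = 11*(-1/57) = -11/57 ≈ -0.19298)
o = 1177/57 (o = -11*(-65 - 42)/57 = -11/57*(-107) = 1177/57 ≈ 20.649)
(B(-93, 212) + o)/(13628 - 38669) = ((-33 - 1*(-93)) + 1177/57)/(13628 - 38669) = ((-33 + 93) + 1177/57)/(-25041) = (60 + 1177/57)*(-1/25041) = (4597/57)*(-1/25041) = -4597/1427337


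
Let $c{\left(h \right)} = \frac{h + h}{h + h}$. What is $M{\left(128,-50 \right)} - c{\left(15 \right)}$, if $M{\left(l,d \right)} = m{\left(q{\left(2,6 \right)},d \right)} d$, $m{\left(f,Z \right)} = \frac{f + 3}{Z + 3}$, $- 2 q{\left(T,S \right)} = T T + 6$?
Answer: $- \frac{147}{47} \approx -3.1277$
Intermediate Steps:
$q{\left(T,S \right)} = -3 - \frac{T^{2}}{2}$ ($q{\left(T,S \right)} = - \frac{T T + 6}{2} = - \frac{T^{2} + 6}{2} = - \frac{6 + T^{2}}{2} = -3 - \frac{T^{2}}{2}$)
$m{\left(f,Z \right)} = \frac{3 + f}{3 + Z}$
$M{\left(l,d \right)} = - \frac{2 d}{3 + d}$ ($M{\left(l,d \right)} = \frac{3 - \left(3 + \frac{2^{2}}{2}\right)}{3 + d} d = \frac{3 - 5}{3 + d} d = \frac{1}{3 + d} \left(-2\right) d = - \frac{2}{3 + d} d = - \frac{2 d}{3 + d}$)
$c{\left(h \right)} = 1$ ($c{\left(h \right)} = \frac{2 h}{2 h} = 2 h \frac{1}{2 h} = 1$)
$M{\left(128,-50 \right)} - c{\left(15 \right)} = \left(-2\right) \left(-50\right) \frac{1}{3 - 50} - 1 = \left(-2\right) \left(-50\right) \frac{1}{-47} - 1 = \left(-2\right) \left(-50\right) \left(- \frac{1}{47}\right) - 1 = - \frac{100}{47} - 1 = - \frac{147}{47}$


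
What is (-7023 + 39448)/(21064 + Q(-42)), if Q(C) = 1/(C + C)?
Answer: 108948/70775 ≈ 1.5394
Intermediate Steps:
Q(C) = 1/(2*C)
(-7023 + 39448)/(21064 + Q(-42)) = (-7023 + 39448)/(21064 + (1/2)/(-42)) = 32425/(21064 + (1/2)*(-1/42)) = 32425/(21064 - 1/84) = 32425/(1769375/84) = 32425*(84/1769375) = 108948/70775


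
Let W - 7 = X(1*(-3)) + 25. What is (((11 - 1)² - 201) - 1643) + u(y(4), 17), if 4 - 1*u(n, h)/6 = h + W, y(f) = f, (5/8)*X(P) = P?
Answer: -9926/5 ≈ -1985.2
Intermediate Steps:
X(P) = 8*P/5
W = 136/5 (W = 7 + (8*(1*(-3))/5 + 25) = 7 + ((8/5)*(-3) + 25) = 7 + (-24/5 + 25) = 7 + 101/5 = 136/5 ≈ 27.200)
u(n, h) = -696/5 - 6*h (u(n, h) = 24 - 6*(h + 136/5) = 24 - 6*(136/5 + h) = 24 + (-816/5 - 6*h) = -696/5 - 6*h)
(((11 - 1)² - 201) - 1643) + u(y(4), 17) = (((11 - 1)² - 201) - 1643) + (-696/5 - 6*17) = ((10² - 201) - 1643) + (-696/5 - 102) = ((100 - 201) - 1643) - 1206/5 = (-101 - 1643) - 1206/5 = -1744 - 1206/5 = -9926/5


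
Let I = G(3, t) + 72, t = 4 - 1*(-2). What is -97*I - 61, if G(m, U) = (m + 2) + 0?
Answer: -7530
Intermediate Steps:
t = 6 (t = 4 + 2 = 6)
G(m, U) = 2 + m (G(m, U) = (2 + m) + 0 = 2 + m)
I = 77 (I = (2 + 3) + 72 = 5 + 72 = 77)
-97*I - 61 = -97*77 - 61 = -7469 - 61 = -7530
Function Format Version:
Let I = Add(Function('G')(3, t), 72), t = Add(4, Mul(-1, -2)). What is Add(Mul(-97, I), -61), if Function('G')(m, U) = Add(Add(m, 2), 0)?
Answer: -7530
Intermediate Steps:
t = 6 (t = Add(4, 2) = 6)
Function('G')(m, U) = Add(2, m) (Function('G')(m, U) = Add(Add(2, m), 0) = Add(2, m))
I = 77 (I = Add(Add(2, 3), 72) = Add(5, 72) = 77)
Add(Mul(-97, I), -61) = Add(Mul(-97, 77), -61) = Add(-7469, -61) = -7530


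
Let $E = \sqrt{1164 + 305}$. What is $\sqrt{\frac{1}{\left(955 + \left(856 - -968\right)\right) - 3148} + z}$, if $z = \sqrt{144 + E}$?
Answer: $\frac{\sqrt{-41 + 15129 \sqrt{144 + \sqrt{1469}}}}{123} \approx 3.6743$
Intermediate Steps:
$E = \sqrt{1469} \approx 38.328$
$z = \sqrt{144 + \sqrt{1469}} \approx 13.503$
$\sqrt{\frac{1}{\left(955 + \left(856 - -968\right)\right) - 3148} + z} = \sqrt{\frac{1}{\left(955 + \left(856 - -968\right)\right) - 3148} + \sqrt{144 + \sqrt{1469}}} = \sqrt{\frac{1}{\left(955 + \left(856 + 968\right)\right) - 3148} + \sqrt{144 + \sqrt{1469}}} = \sqrt{\frac{1}{\left(955 + 1824\right) - 3148} + \sqrt{144 + \sqrt{1469}}} = \sqrt{\frac{1}{2779 - 3148} + \sqrt{144 + \sqrt{1469}}} = \sqrt{\frac{1}{-369} + \sqrt{144 + \sqrt{1469}}} = \sqrt{- \frac{1}{369} + \sqrt{144 + \sqrt{1469}}}$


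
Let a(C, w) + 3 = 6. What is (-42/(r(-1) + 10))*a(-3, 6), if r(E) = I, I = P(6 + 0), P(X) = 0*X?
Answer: -63/5 ≈ -12.600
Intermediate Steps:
a(C, w) = 3 (a(C, w) = -3 + 6 = 3)
P(X) = 0
I = 0
r(E) = 0
(-42/(r(-1) + 10))*a(-3, 6) = (-42/(0 + 10))*3 = (-42/10)*3 = ((1/10)*(-42))*3 = -21/5*3 = -63/5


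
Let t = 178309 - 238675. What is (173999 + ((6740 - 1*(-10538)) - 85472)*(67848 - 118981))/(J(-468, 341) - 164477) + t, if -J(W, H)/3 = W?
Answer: -13331202519/163073 ≈ -81750.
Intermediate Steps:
J(W, H) = -3*W
t = -60366
(173999 + ((6740 - 1*(-10538)) - 85472)*(67848 - 118981))/(J(-468, 341) - 164477) + t = (173999 + ((6740 - 1*(-10538)) - 85472)*(67848 - 118981))/(-3*(-468) - 164477) - 60366 = (173999 + ((6740 + 10538) - 85472)*(-51133))/(1404 - 164477) - 60366 = (173999 + (17278 - 85472)*(-51133))/(-163073) - 60366 = (173999 - 68194*(-51133))*(-1/163073) - 60366 = (173999 + 3486963802)*(-1/163073) - 60366 = 3487137801*(-1/163073) - 60366 = -3487137801/163073 - 60366 = -13331202519/163073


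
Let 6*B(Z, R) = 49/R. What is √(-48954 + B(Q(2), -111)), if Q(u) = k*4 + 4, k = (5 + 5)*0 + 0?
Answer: I*√2412652562/222 ≈ 221.26*I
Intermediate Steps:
k = 0 (k = 10*0 + 0 = 0 + 0 = 0)
Q(u) = 4 (Q(u) = 0*4 + 4 = 0 + 4 = 4)
B(Z, R) = 49/(6*R) (B(Z, R) = (49/R)/6 = 49/(6*R))
√(-48954 + B(Q(2), -111)) = √(-48954 + (49/6)/(-111)) = √(-48954 + (49/6)*(-1/111)) = √(-48954 - 49/666) = √(-32603413/666) = I*√2412652562/222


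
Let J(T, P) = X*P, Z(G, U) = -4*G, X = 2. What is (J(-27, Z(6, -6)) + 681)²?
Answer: 400689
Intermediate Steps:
J(T, P) = 2*P
(J(-27, Z(6, -6)) + 681)² = (2*(-4*6) + 681)² = (2*(-24) + 681)² = (-48 + 681)² = 633² = 400689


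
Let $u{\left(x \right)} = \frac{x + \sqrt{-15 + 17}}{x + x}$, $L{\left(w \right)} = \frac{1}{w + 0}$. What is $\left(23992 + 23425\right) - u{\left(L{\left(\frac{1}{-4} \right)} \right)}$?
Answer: $\frac{94833}{2} + \frac{\sqrt{2}}{8} \approx 47417.0$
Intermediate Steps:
$L{\left(w \right)} = \frac{1}{w}$
$u{\left(x \right)} = \frac{x + \sqrt{2}}{2 x}$
$\left(23992 + 23425\right) - u{\left(L{\left(\frac{1}{-4} \right)} \right)} = \left(23992 + 23425\right) - \frac{\frac{1}{\frac{1}{-4}} + \sqrt{2}}{2 \frac{1}{\frac{1}{-4}}} = 47417 - \frac{\frac{1}{- \frac{1}{4}} + \sqrt{2}}{2 \frac{1}{- \frac{1}{4}}} = 47417 - \frac{-4 + \sqrt{2}}{2 \left(-4\right)} = 47417 - \frac{1}{2} \left(- \frac{1}{4}\right) \left(-4 + \sqrt{2}\right) = 47417 - \left(\frac{1}{2} - \frac{\sqrt{2}}{8}\right) = \frac{94833}{2} + \frac{\sqrt{2}}{8}$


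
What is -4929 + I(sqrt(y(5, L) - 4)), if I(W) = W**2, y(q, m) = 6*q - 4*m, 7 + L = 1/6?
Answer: -14627/3 ≈ -4875.7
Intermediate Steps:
L = -41/6 (L = -7 + 1/6 = -41/6 ≈ -6.8333)
y(q, m) = -4*m + 6*q
-4929 + I(sqrt(y(5, L) - 4)) = -4929 + (sqrt((-4*(-41/6) + 6*5) - 4))**2 = -4929 + (sqrt((82/3 + 30) - 4))**2 = -4929 + (sqrt(172/3 - 4))**2 = -4929 + (sqrt(160/3))**2 = -4929 + (4*sqrt(30)/3)**2 = -4929 + 160/3 = -14627/3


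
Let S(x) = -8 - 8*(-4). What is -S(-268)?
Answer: -24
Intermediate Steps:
S(x) = 24 (S(x) = -8 + 32 = 24)
-S(-268) = -1*24 = -24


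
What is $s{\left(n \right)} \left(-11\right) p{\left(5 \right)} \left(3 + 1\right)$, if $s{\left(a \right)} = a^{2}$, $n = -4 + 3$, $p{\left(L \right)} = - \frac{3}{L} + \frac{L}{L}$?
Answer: $- \frac{88}{5} \approx -17.6$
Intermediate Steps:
$p{\left(L \right)} = 1 - \frac{3}{L}$ ($p{\left(L \right)} = - \frac{3}{L} + 1 = 1 - \frac{3}{L}$)
$n = -1$
$s{\left(n \right)} \left(-11\right) p{\left(5 \right)} \left(3 + 1\right) = \left(-1\right)^{2} \left(-11\right) \frac{-3 + 5}{5} \left(3 + 1\right) = 1 \left(-11\right) \frac{1}{5} \cdot 2 \cdot 4 = - 11 \cdot \frac{2}{5} \cdot 4 = \left(-11\right) \frac{8}{5} = - \frac{88}{5}$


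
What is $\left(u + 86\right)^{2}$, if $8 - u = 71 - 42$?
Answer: $4225$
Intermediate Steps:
$u = -21$ ($u = 8 - \left(71 - 42\right) = 8 - 29 = -21$)
$\left(u + 86\right)^{2} = \left(-21 + 86\right)^{2} = 65^{2} = 4225$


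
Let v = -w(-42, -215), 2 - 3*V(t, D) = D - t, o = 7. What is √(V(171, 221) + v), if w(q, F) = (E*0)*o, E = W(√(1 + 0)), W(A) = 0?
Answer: 4*I ≈ 4.0*I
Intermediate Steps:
E = 0
w(q, F) = 0 (w(q, F) = (0*0)*7 = 0*7 = 0)
V(t, D) = ⅔ - D/3 + t/3 (V(t, D) = ⅔ - (D - t)/3 = ⅔ + (-D/3 + t/3) = ⅔ - D/3 + t/3)
v = 0 (v = -1*0 = 0)
√(V(171, 221) + v) = √((⅔ - ⅓*221 + (⅓)*171) + 0) = √((⅔ - 221/3 + 57) + 0) = √(-16 + 0) = √(-16) = 4*I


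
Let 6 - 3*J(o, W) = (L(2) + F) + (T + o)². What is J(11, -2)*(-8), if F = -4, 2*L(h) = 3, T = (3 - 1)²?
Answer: 1732/3 ≈ 577.33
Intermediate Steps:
T = 4 (T = 2² = 4)
L(h) = 3/2 (L(h) = (½)*3 = 3/2)
J(o, W) = 17/6 - (4 + o)²/3 (J(o, W) = 2 - ((3/2 - 4) + (4 + o)²)/3 = 2 - (-5/2 + (4 + o)²)/3 = 2 + (⅚ - (4 + o)²/3) = 17/6 - (4 + o)²/3)
J(11, -2)*(-8) = (17/6 - (4 + 11)²/3)*(-8) = (17/6 - ⅓*15²)*(-8) = (17/6 - ⅓*225)*(-8) = (17/6 - 75)*(-8) = -433/6*(-8) = 1732/3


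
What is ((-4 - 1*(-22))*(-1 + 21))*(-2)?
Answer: -720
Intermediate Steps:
((-4 - 1*(-22))*(-1 + 21))*(-2) = ((-4 + 22)*20)*(-2) = (18*20)*(-2) = 360*(-2) = -720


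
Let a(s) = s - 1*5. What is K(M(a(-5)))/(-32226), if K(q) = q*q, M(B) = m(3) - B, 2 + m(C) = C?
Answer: -121/32226 ≈ -0.0037547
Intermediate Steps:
a(s) = -5 + s (a(s) = s - 5 = -5 + s)
m(C) = -2 + C
M(B) = 1 - B (M(B) = (-2 + 3) - B = 1 - B)
K(q) = q²
K(M(a(-5)))/(-32226) = (1 - (-5 - 5))²/(-32226) = (1 - 1*(-10))²*(-1/32226) = (1 + 10)²*(-1/32226) = 11²*(-1/32226) = 121*(-1/32226) = -121/32226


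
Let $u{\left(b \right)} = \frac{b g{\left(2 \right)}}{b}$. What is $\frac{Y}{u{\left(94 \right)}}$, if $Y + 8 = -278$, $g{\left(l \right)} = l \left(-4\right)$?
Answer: $\frac{143}{4} \approx 35.75$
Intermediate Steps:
$g{\left(l \right)} = - 4 l$
$Y = -286$ ($Y = -8 - 278 = -286$)
$u{\left(b \right)} = -8$ ($u{\left(b \right)} = \frac{b \left(\left(-4\right) 2\right)}{b} = \frac{b \left(-8\right)}{b} = \frac{\left(-8\right) b}{b} = -8$)
$\frac{Y}{u{\left(94 \right)}} = - \frac{286}{-8} = \left(-286\right) \left(- \frac{1}{8}\right) = \frac{143}{4}$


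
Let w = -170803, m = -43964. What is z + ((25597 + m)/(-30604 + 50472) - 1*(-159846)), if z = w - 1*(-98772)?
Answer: 1744690053/19868 ≈ 87814.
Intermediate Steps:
z = -72031 (z = -170803 - 1*(-98772) = -170803 + 98772 = -72031)
z + ((25597 + m)/(-30604 + 50472) - 1*(-159846)) = -72031 + ((25597 - 43964)/(-30604 + 50472) - 1*(-159846)) = -72031 + (-18367/19868 + 159846) = -72031 + 3175801961/19868 = 1744690053/19868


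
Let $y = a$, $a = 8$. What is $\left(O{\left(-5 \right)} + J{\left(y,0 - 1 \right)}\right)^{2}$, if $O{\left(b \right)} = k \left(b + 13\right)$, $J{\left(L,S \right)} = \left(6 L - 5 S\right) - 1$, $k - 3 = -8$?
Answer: $144$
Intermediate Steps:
$y = 8$
$k = -5$ ($k = 3 - 8 = -5$)
$J{\left(L,S \right)} = -1 - 5 S + 6 L$ ($J{\left(L,S \right)} = \left(- 5 S + 6 L\right) - 1 = -1 - 5 S + 6 L$)
$O{\left(b \right)} = -65 - 5 b$ ($O{\left(b \right)} = - 5 \left(b + 13\right) = - 5 \left(13 + b\right) = -65 - 5 b$)
$\left(O{\left(-5 \right)} + J{\left(y,0 - 1 \right)}\right)^{2} = \left(\left(-65 - -25\right) - \left(-47 + 5 \left(0 - 1\right)\right)\right)^{2} = \left(\left(-65 + 25\right) - \left(-47 + 5 \left(0 - 1\right)\right)\right)^{2} = \left(-40 - -52\right)^{2} = \left(-40 + \left(-1 + 5 + 48\right)\right)^{2} = \left(-40 + 52\right)^{2} = 12^{2} = 144$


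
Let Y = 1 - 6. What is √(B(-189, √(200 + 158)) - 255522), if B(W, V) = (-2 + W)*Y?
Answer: I*√254567 ≈ 504.55*I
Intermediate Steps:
Y = -5
B(W, V) = 10 - 5*W (B(W, V) = (-2 + W)*(-5) = 10 - 5*W)
√(B(-189, √(200 + 158)) - 255522) = √((10 - 5*(-189)) - 255522) = √((10 + 945) - 255522) = √(955 - 255522) = √(-254567) = I*√254567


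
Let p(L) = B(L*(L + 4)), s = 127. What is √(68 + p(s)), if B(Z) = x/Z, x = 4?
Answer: 2*√4705442710/16637 ≈ 8.2462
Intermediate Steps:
B(Z) = 4/Z
p(L) = 4/(L*(4 + L)) (p(L) = 4/((L*(L + 4))) = 4/((L*(4 + L))) = 4*(1/(L*(4 + L))) = 4/(L*(4 + L)))
√(68 + p(s)) = √(68 + 4/(127*(4 + 127))) = √(68 + 4*(1/127)/131) = √(68 + 4*(1/127)*(1/131)) = √(68 + 4/16637) = √(1131320/16637) = 2*√4705442710/16637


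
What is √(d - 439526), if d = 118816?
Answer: I*√320710 ≈ 566.31*I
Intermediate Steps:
√(d - 439526) = √(118816 - 439526) = √(-320710) = I*√320710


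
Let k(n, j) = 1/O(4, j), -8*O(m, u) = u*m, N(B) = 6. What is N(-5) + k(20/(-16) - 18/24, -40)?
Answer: 121/20 ≈ 6.0500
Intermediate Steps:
O(m, u) = -m*u/8 (O(m, u) = -u*m/8 = -m*u/8)
k(n, j) = -2/j (k(n, j) = 1/(-⅛*4*j) = 1/(-j/2) = -2/j)
N(-5) + k(20/(-16) - 18/24, -40) = 6 - 2/(-40) = 6 - 2*(-1/40) = 6 + 1/20 = 121/20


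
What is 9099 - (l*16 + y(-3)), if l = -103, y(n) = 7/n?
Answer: 32248/3 ≈ 10749.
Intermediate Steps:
9099 - (l*16 + y(-3)) = 9099 - (-103*16 + 7/(-3)) = 9099 - (-1648 + 7*(-⅓)) = 9099 - (-1648 - 7/3) = 9099 - 1*(-4951/3) = 9099 + 4951/3 = 32248/3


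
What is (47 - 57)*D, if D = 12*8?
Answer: -960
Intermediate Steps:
D = 96
(47 - 57)*D = (47 - 57)*96 = -10*96 = -960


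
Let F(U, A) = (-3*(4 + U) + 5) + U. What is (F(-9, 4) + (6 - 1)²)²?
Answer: 1296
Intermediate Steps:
F(U, A) = -7 - 2*U (F(U, A) = ((-12 - 3*U) + 5) + U = (-7 - 3*U) + U = -7 - 2*U)
(F(-9, 4) + (6 - 1)²)² = ((-7 - 2*(-9)) + (6 - 1)²)² = ((-7 + 18) + 5²)² = (11 + 25)² = 36² = 1296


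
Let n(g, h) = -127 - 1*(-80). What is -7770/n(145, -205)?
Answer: 7770/47 ≈ 165.32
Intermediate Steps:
n(g, h) = -47 (n(g, h) = -127 + 80 = -47)
-7770/n(145, -205) = -7770/(-47) = -7770*(-1/47) = 7770/47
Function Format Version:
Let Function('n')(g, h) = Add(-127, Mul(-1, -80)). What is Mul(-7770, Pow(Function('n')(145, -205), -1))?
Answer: Rational(7770, 47) ≈ 165.32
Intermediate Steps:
Function('n')(g, h) = -47 (Function('n')(g, h) = Add(-127, 80) = -47)
Mul(-7770, Pow(Function('n')(145, -205), -1)) = Mul(-7770, Pow(-47, -1)) = Mul(-7770, Rational(-1, 47)) = Rational(7770, 47)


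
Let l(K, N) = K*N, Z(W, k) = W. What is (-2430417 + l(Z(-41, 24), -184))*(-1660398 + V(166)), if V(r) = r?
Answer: 4022531286536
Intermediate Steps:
(-2430417 + l(Z(-41, 24), -184))*(-1660398 + V(166)) = (-2430417 - 41*(-184))*(-1660398 + 166) = (-2430417 + 7544)*(-1660232) = -2422873*(-1660232) = 4022531286536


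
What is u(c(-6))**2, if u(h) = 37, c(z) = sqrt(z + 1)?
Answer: 1369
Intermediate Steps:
c(z) = sqrt(1 + z)
u(c(-6))**2 = 37**2 = 1369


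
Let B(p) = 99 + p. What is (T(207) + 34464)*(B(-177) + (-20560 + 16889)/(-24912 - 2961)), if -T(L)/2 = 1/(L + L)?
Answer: -15483899691881/5769711 ≈ -2.6837e+6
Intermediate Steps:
T(L) = -1/L (T(L) = -2/(L + L) = -2*1/(2*L) = -1/L)
(T(207) + 34464)*(B(-177) + (-20560 + 16889)/(-24912 - 2961)) = (-1/207 + 34464)*((99 - 177) + (-20560 + 16889)/(-24912 - 2961)) = (-1*1/207 + 34464)*(-78 - 3671/(-27873)) = (-1/207 + 34464)*(-78 - 3671*(-1/27873)) = 7134047*(-78 + 3671/27873)/207 = (7134047/207)*(-2170423/27873) = -15483899691881/5769711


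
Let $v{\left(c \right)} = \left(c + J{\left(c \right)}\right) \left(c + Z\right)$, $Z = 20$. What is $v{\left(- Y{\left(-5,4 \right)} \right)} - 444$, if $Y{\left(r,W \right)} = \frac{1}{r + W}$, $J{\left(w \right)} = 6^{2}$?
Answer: $333$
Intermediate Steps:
$J{\left(w \right)} = 36$
$Y{\left(r,W \right)} = \frac{1}{W + r}$
$v{\left(c \right)} = \left(20 + c\right) \left(36 + c\right)$ ($v{\left(c \right)} = \left(c + 36\right) \left(c + 20\right) = \left(36 + c\right) \left(20 + c\right) = \left(20 + c\right) \left(36 + c\right)$)
$v{\left(- Y{\left(-5,4 \right)} \right)} - 444 = \left(720 + \left(- \frac{1}{4 - 5}\right)^{2} + 56 \left(- \frac{1}{4 - 5}\right)\right) - 444 = \left(720 + \left(- \frac{1}{-1}\right)^{2} + 56 \left(- \frac{1}{-1}\right)\right) - 444 = \left(720 + \left(\left(-1\right) \left(-1\right)\right)^{2} + 56 \left(\left(-1\right) \left(-1\right)\right)\right) - 444 = \left(720 + 1^{2} + 56 \cdot 1\right) - 444 = \left(720 + 1 + 56\right) - 444 = 777 - 444 = 333$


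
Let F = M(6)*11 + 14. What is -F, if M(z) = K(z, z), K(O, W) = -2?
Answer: 8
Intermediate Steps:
M(z) = -2
F = -8 (F = -2*11 + 14 = -22 + 14 = -8)
-F = -1*(-8) = 8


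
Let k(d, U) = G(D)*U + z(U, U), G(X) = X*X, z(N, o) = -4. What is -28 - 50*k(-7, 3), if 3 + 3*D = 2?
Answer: 466/3 ≈ 155.33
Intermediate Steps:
D = -⅓ (D = -1 + (⅓)*2 = -1 + ⅔ = -⅓ ≈ -0.33333)
G(X) = X²
k(d, U) = -4 + U/9 (k(d, U) = (-⅓)²*U - 4 = U/9 - 4 = -4 + U/9)
-28 - 50*k(-7, 3) = -28 - 50*(-4 + (⅑)*3) = -28 - 50*(-4 + ⅓) = -28 - 50*(-11/3) = -28 + 550/3 = 466/3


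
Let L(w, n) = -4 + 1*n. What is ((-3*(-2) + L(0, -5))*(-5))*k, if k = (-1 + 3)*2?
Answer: 60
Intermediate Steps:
L(w, n) = -4 + n
k = 4 (k = 2*2 = 4)
((-3*(-2) + L(0, -5))*(-5))*k = ((-3*(-2) + (-4 - 5))*(-5))*4 = ((6 - 9)*(-5))*4 = -3*(-5)*4 = 15*4 = 60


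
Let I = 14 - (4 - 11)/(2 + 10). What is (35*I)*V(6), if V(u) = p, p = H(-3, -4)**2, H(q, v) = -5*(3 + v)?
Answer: 153125/12 ≈ 12760.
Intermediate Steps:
H(q, v) = -15 - 5*v
p = 25 (p = (-15 - 5*(-4))**2 = (-15 + 20)**2 = 5**2 = 25)
V(u) = 25
I = 175/12 (I = 14 - (-7)/12 = 14 - 1*(-7/12) = 14 + 7/12 = 175/12 ≈ 14.583)
(35*I)*V(6) = (35*(175/12))*25 = (6125/12)*25 = 153125/12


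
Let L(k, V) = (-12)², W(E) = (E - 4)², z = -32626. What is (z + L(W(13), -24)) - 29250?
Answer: -61732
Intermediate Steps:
W(E) = (-4 + E)²
L(k, V) = 144
(z + L(W(13), -24)) - 29250 = (-32626 + 144) - 29250 = -32482 - 29250 = -61732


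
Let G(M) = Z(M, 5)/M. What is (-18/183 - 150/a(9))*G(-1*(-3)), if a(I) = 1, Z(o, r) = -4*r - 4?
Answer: 73248/61 ≈ 1200.8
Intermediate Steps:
Z(o, r) = -4 - 4*r
G(M) = -24/M (G(M) = (-4 - 4*5)/M = (-4 - 20)/M = -24/M)
(-18/183 - 150/a(9))*G(-1*(-3)) = (-18/183 - 150/1)*(-24/((-1*(-3)))) = (-18*1/183 - 150*1)*(-24/3) = (-6/61 - 150)*(-24*1/3) = -9156/61*(-8) = 73248/61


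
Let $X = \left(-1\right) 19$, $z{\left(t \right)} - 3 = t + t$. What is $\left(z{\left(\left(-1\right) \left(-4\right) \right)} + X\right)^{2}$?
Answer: $64$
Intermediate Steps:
$z{\left(t \right)} = 3 + 2 t$ ($z{\left(t \right)} = 3 + \left(t + t\right) = 3 + 2 t$)
$X = -19$
$\left(z{\left(\left(-1\right) \left(-4\right) \right)} + X\right)^{2} = \left(\left(3 + 2 \left(\left(-1\right) \left(-4\right)\right)\right) - 19\right)^{2} = \left(\left(3 + 2 \cdot 4\right) - 19\right)^{2} = \left(\left(3 + 8\right) - 19\right)^{2} = \left(11 - 19\right)^{2} = \left(-8\right)^{2} = 64$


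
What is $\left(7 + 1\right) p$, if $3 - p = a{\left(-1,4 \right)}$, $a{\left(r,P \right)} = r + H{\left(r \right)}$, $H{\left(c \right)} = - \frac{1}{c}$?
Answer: $24$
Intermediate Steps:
$a{\left(r,P \right)} = r - \frac{1}{r}$
$p = 3$ ($p = 3 - \left(-1 - \frac{1}{-1}\right) = 3 - \left(-1 - -1\right) = 3 - \left(-1 + 1\right) = 3 - 0 = 3 + 0 = 3$)
$\left(7 + 1\right) p = \left(7 + 1\right) 3 = 8 \cdot 3 = 24$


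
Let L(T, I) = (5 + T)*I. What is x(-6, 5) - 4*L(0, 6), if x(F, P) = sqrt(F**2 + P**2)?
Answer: -120 + sqrt(61) ≈ -112.19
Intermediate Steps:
L(T, I) = I*(5 + T)
x(-6, 5) - 4*L(0, 6) = sqrt((-6)**2 + 5**2) - 24*(5 + 0) = sqrt(36 + 25) - 24*5 = sqrt(61) - 4*30 = sqrt(61) - 120 = -120 + sqrt(61)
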